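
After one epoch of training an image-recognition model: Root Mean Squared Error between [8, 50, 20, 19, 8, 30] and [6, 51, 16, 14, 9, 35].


MSE = 72/6 = 12
RMSE = √(72/6) = 3.4641

3.4641


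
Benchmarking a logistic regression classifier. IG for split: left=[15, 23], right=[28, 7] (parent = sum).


Parent = [43, 30], H_parent = 0.977
H_left = 0.9678 (n=38), H_right = 0.7219 (n=35)
H_children = (38/73)·0.9678 + (35/73)·0.7219 = 0.8499
IG = 0.977 - 0.8499 = 0.1271

0.1271


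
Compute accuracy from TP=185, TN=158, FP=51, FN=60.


Accuracy = (TP+TN)/(TP+TN+FP+FN)
= (185+158)/(454)
= 343/454 = 75.55%

75.55%


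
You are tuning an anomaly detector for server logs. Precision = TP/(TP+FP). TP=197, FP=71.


Precision = TP/(TP+FP)
= 197/(197+71)
= 197/268 = 73.51%

73.51%


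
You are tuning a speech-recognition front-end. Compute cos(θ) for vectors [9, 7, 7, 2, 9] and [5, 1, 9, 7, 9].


A·B = 9·5 + 7·1 + 7·9 + 2·7 + 9·9 = 210
‖A‖ = √264 = 16.2481, ‖B‖ = √237 = 15.3948
cos = 210/(√264·√237) = 210/√62568 = 0.8395

0.8395


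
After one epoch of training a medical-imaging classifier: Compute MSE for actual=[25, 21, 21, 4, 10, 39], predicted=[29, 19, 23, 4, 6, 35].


Squared errors: (25-29)²=16, (21-19)²=4, (21-23)²=4, (4-4)²=0, (10-6)²=16, (39-35)²=16
Sum = 56
MSE = 56/6 = 28/3

28/3


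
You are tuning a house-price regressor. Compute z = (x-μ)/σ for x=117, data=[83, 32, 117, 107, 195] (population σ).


μ = 106.8, σ = 52.9996
z = (117 - 106.8)/52.9996 = 0.1925

0.1925


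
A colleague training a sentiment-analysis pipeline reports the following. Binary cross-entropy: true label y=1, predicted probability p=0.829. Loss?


BCE = -[y·ln(p) + (1-y)·ln(1-p)]
= -1·ln(0.829) - 0
= -ln(0.829) = 0.1875

0.1875


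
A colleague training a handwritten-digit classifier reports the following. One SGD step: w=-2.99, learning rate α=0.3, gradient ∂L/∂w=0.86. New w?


w_new = w - α·∇
= -2.99 - 0.3·0.86
= -2.99 - 0.258
= -3.248

-3.248


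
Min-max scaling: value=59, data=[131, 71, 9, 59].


min=9, max=131
(59-9)/(131-9) = 50/122 = 0.4098

0.4098


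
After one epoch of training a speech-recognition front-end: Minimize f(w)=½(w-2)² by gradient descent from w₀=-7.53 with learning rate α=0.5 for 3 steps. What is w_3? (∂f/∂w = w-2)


step 1: grad = -7.53-2 = -9.53; w = -7.53 - 0.5·(-9.53) = -2.765
step 2: grad = -2.765-2 = -4.765; w = -2.765 - 0.5·(-4.765) = -0.3825
step 3: grad = -0.3825-2 = -2.3825; w = -0.3825 - 0.5·(-2.3825) = 0.80875

0.80875


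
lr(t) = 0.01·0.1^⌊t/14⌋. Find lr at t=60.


n_drops = ⌊60/14⌋ = 4
lr = 0.01·0.1^4 = 0.01·0.0001 = 0.000001

0.000001


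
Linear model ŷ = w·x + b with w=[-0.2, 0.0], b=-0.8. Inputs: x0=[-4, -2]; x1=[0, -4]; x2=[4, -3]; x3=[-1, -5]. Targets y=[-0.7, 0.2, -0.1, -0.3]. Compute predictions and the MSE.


ŷ0 = (-0.2)·(-4) + (0.0)·(-2) - 0.8 = 0.0
ŷ1 = (-0.2)·(0) + (0.0)·(-4) - 0.8 = -0.8
ŷ2 = (-0.2)·(4) + (0.0)·(-3) - 0.8 = -1.6
ŷ3 = (-0.2)·(-1) + (0.0)·(-5) - 0.8 = -0.6
errors² = [0.49, 1.0, 2.25, 0.09]
MSE = 3.8300/4 = 0.9575

0.9575


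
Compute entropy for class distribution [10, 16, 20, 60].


Probabilities: [10/106, 16/106, 20/106, 60/106] ≈ [0.0943, 0.1509, 0.1887, 0.566]
H = -((10/106)·log₂(10/106) + (16/106)·log₂(16/106) + (20/106)·log₂(20/106) + (60/106)·log₂(60/106))
  = 1.6518 bits

1.6518 bits


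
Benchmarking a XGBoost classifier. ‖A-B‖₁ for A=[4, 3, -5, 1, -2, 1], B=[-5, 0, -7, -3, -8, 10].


d = |4+ 5| + |3-0| + |-5+ 7| + |1+ 3| + |-2+ 8| + |1-10|
  = 9 + 3 + 2 + 4 + 6 + 9
  = 33

33


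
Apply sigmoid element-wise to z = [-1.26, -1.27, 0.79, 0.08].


σ(-1.26) = 1/(1+e^1.26) = 0.221
σ(-1.27) = 1/(1+e^1.27) = 0.2193
σ(0.79) = 1/(1+e^-0.79) = 0.6878
σ(0.08) = 1/(1+e^-0.08) = 0.52
result = [0.221, 0.2193, 0.6878, 0.52]

[0.221, 0.2193, 0.6878, 0.52]


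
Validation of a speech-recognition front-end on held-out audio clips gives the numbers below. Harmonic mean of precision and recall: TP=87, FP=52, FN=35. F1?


Precision = 87/139 = 0.6259
Recall = 87/122 = 0.7131
F1 = 2·P·R/(P+R) = 2·TP/(2·TP+FP+FN) = 174/(174+52+35) = 174/261 = 0.6667

0.6667


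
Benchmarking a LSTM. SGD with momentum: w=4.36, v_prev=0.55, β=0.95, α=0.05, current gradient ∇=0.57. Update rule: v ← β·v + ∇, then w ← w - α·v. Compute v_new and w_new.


v_new = 0.95·0.55 + 0.57 = 0.5225 + 0.57 = 1.0925
w_new = 4.36 - 0.05·1.0925 = 4.36 - 0.054625 = 4.305375

v_new=1.0925, w_new=4.305375


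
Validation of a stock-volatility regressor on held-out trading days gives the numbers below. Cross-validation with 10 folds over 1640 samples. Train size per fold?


Fold size = 1640/10 = 164
Training per fold = 1640 - 164 = 1476

1476


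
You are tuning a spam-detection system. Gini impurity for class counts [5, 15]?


Probabilities: [5/20, 15/20] ≈ [0.25, 0.75]
Σpᵢ² = (25 + 225)/20² = 250/400
Gini = 1 - Σpᵢ² = 1 - 250/400 = 0.375

0.375


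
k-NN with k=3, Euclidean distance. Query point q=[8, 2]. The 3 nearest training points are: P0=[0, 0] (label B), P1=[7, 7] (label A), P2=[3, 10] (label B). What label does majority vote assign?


d(q,P0) = 8.2462  (label B)
d(q,P1) = 5.099  (label A)
d(q,P2) = 9.434  (label B)
Votes: A=1, B=2
Majority → B

B


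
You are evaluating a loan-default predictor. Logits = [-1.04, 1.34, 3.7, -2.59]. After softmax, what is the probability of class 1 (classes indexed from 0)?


Exponentials: e^-1.04=0.3535, e^1.34=3.819, e^3.7=40.4473, e^-2.59=0.075
Sum = 44.6948
Softmax = [0.0079, 0.0854, 0.905, 0.0017]
p[1] = 3.819/44.6948 = 0.0854

0.0854


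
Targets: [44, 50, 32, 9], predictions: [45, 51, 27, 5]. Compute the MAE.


Absolute errors: |44-45|=1, |50-51|=1, |32-27|=5, |9-5|=4
Sum = 11
MAE = 11/4 = 11/4

11/4


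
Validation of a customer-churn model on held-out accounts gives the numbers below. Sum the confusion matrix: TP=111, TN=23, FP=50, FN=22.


Total = TP + TN + FP + FN
= 111 + 23 + 50 + 22
= 206
(Predicted positive: 161, predicted negative: 45)

206


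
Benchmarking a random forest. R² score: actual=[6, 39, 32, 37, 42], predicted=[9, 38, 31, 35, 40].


ȳ = 31.2
SS_res = Σ(y-ŷ)² = 19
SS_tot = Σ(y-ȳ)² = 846.8
R² = 1 - SS_res/SS_tot = 1 - 0.0224 = 0.9776

0.9776


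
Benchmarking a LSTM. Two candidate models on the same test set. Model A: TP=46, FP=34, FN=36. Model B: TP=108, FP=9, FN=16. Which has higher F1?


Model A: P=46/80=0.575, R=46/82=0.561, F1=2PR/(P+R)=2TP/(2TP+FP+FN)=92/162=0.5679
Model B: P=108/117=0.9231, R=108/124=0.871, F1=2PR/(P+R)=2TP/(2TP+FP+FN)=216/241=0.8963
0.5679 < 0.8963 → Model B

Model B


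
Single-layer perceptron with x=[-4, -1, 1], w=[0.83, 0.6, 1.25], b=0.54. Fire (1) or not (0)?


z = (-4)·(0.83) + (-1)·(0.6) + (1)·(1.25) + 0.54
  = -2.13
step(z) = 0 (z<0)

0


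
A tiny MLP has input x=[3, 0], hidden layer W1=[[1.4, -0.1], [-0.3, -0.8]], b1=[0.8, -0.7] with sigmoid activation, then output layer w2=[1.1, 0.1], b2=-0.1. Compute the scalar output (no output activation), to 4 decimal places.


z1[0] = (1.4)·(3) + (-0.1)·(0) + 0.8 = 5.0
z1[1] = (-0.3)·(3) + (-0.8)·(0) - 0.7 = -1.6
h = sigmoid(z1) = [0.9933, 0.168]
output = (1.1)·(0.9933) + (0.1)·(0.168) - 0.1 = 1.0094

1.0094


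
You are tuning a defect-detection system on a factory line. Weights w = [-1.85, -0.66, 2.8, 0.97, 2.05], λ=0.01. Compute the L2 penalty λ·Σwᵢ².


‖w‖₂² = (-1.85)² + (-0.66)² + (2.8)² + (0.97)² + (2.05)²
     = 3.4225 + 0.4356 + 7.84 + 0.9409 + 4.2025
     = 16.8415
λ·‖w‖₂² = 0.01·16.8415 = 0.168415

0.168415


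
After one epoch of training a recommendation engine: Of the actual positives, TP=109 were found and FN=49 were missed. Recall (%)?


Recall = TP/(TP+FN)
= 109/(109+49)
= 109/158 = 68.99%

68.99%


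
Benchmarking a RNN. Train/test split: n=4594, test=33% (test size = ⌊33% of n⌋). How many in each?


Test = ⌊4594·33/100⌋ = 1516
Train = 4594 - 1516 = 3078

Train: 3078, Test: 1516


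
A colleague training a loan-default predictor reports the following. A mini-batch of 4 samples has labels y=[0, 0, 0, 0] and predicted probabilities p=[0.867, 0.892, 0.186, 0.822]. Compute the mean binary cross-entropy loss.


L[0] = -ln(1-0.867) = -ln(0.133) = 2.0174
L[1] = -ln(1-0.892) = -ln(0.108) = 2.2256
L[2] = -ln(1-0.186) = -ln(0.814) = 0.2058
L[3] = -ln(1-0.822) = -ln(0.178) = 1.726
mean = (2.0174 + 2.2256 + 0.2058 + 1.726)/4 = 1.5437

1.5437


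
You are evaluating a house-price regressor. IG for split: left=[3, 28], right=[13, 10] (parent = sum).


Parent = [16, 38], H_parent = 0.8767
H_left = 0.4587 (n=31), H_right = 0.9877 (n=23)
H_children = (31/54)·0.4587 + (23/54)·0.9877 = 0.684
IG = 0.8767 - 0.684 = 0.1927

0.1927


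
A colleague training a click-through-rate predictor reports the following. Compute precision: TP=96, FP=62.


Precision = TP/(TP+FP)
= 96/(96+62)
= 96/158 = 60.76%

60.76%


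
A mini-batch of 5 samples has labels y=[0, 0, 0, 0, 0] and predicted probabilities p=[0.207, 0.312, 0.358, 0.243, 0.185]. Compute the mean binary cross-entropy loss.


L[0] = -ln(1-0.207) = -ln(0.793) = 0.2319
L[1] = -ln(1-0.312) = -ln(0.688) = 0.374
L[2] = -ln(1-0.358) = -ln(0.642) = 0.4432
L[3] = -ln(1-0.243) = -ln(0.757) = 0.2784
L[4] = -ln(1-0.185) = -ln(0.815) = 0.2046
mean = (0.2319 + 0.374 + 0.4432 + 0.2784 + 0.2046)/5 = 0.3064

0.3064


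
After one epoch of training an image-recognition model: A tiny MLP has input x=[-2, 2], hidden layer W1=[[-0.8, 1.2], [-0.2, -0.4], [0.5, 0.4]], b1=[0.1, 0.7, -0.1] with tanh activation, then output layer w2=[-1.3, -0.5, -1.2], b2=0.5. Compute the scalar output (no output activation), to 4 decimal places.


z1[0] = (-0.8)·(-2) + (1.2)·(2) + 0.1 = 4.1
z1[1] = (-0.2)·(-2) + (-0.4)·(2) + 0.7 = 0.3
z1[2] = (0.5)·(-2) + (0.4)·(2) - 0.1 = -0.3
h = tanh(z1) = [0.9995, 0.2913, -0.2913]
output = (-1.3)·(0.9995) + (-0.5)·(0.2913) + (-1.2)·(-0.2913) + 0.5 = -0.5954

-0.5954


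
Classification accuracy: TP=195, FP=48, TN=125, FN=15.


Accuracy = (TP+TN)/(TP+TN+FP+FN)
= (195+125)/(383)
= 320/383 = 83.55%

83.55%


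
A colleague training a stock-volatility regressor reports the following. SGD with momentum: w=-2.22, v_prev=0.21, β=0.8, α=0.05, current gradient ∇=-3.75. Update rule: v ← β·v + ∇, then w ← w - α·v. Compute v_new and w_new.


v_new = 0.8·0.21 - 3.75 = 0.168 - 3.75 = -3.582
w_new = -2.22 - 0.05·-3.582 = -2.22 + 0.1791 = -2.0409

v_new=-3.582, w_new=-2.0409


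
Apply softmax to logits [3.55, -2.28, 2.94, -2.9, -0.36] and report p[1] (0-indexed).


Exponentials: e^3.55=34.8133, e^-2.28=0.1023, e^2.94=18.9158, e^-2.9=0.055, e^-0.36=0.6977
Sum = 54.5841
Softmax = [0.6378, 0.0019, 0.3465, 0.001, 0.0128]
p[1] = 0.1023/54.5841 = 0.0019

0.0019


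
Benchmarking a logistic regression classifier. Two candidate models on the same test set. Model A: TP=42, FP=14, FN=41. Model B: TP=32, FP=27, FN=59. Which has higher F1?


Model A: P=42/56=0.75, R=42/83=0.506, F1=2PR/(P+R)=2TP/(2TP+FP+FN)=84/139=0.6043
Model B: P=32/59=0.5424, R=32/91=0.3516, F1=2PR/(P+R)=2TP/(2TP+FP+FN)=64/150=0.4267
0.6043 > 0.4267 → Model A

Model A


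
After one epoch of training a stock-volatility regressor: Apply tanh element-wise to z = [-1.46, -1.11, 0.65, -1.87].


tanh(-1.46) = -0.8977
tanh(-1.11) = -0.8041
tanh(0.65) = 0.5717
tanh(-1.87) = -0.9536
result = [-0.8977, -0.8041, 0.5717, -0.9536]

[-0.8977, -0.8041, 0.5717, -0.9536]


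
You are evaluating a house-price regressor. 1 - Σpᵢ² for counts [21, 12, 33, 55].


Probabilities: [21/121, 12/121, 33/121, 55/121] ≈ [0.1736, 0.0992, 0.2727, 0.4545]
Σpᵢ² = (441 + 144 + 1089 + 3025)/121² = 4699/14641
Gini = 1 - Σpᵢ² = 1 - 4699/14641 = 0.6791

0.6791


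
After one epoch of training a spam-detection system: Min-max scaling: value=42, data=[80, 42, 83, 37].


min=37, max=83
(42-37)/(83-37) = 5/46 = 0.1087

0.1087


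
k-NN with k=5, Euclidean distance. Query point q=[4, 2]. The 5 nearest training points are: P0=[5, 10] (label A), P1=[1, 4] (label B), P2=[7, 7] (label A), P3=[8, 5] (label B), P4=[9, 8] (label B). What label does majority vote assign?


d(q,P0) = 8.0623  (label A)
d(q,P1) = 3.6056  (label B)
d(q,P2) = 5.831  (label A)
d(q,P3) = 5.0  (label B)
d(q,P4) = 7.8102  (label B)
Votes: A=2, B=3
Majority → B

B


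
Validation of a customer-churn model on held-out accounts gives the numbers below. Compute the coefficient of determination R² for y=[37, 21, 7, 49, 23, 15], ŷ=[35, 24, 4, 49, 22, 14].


ȳ = 25.3333
SS_res = Σ(y-ŷ)² = 24
SS_tot = Σ(y-ȳ)² = 1163.33
R² = 1 - SS_res/SS_tot = 1 - 0.0206 = 0.9794

0.9794


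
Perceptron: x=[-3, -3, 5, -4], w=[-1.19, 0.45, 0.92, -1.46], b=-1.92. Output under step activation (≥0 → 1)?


z = (-3)·(-1.19) + (-3)·(0.45) + (5)·(0.92) + (-4)·(-1.46) - 1.92
  = 10.74
step(z) = 1 (z≥0)

1


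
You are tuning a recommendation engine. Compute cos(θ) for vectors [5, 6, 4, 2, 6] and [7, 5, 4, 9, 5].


A·B = 5·7 + 6·5 + 4·4 + 2·9 + 6·5 = 129
‖A‖ = √117 = 10.8167, ‖B‖ = √196 = 14
cos = 129/(√117·√196) = 129/√22932 = 0.8519

0.8519


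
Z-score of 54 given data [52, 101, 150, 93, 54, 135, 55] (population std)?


μ = 91.4286, σ = 37.2361
z = (54 - 91.4286)/37.2361 = -1.0052

-1.0052


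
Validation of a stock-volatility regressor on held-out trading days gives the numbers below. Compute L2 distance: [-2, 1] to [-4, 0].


d = √((-2+ 4)² + (1-0)²)
  = √(4 + 1)
  = √5 = 2.2361

2.2361


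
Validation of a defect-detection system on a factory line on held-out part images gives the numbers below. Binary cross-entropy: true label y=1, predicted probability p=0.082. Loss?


BCE = -[y·ln(p) + (1-y)·ln(1-p)]
= -1·ln(0.082) - 0
= -ln(0.082) = 2.501

2.501


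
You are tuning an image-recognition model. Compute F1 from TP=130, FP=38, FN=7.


Precision = 130/168 = 0.7738
Recall = 130/137 = 0.9489
F1 = 2·P·R/(P+R) = 2·TP/(2·TP+FP+FN) = 260/(260+38+7) = 260/305 = 0.8525

0.8525


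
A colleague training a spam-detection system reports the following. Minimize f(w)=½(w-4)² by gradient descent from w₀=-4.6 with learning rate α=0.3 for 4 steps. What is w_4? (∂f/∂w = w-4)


step 1: grad = -4.6-4 = -8.6; w = -4.6 - 0.3·(-8.6) = -2.02
step 2: grad = -2.02-4 = -6.02; w = -2.02 - 0.3·(-6.02) = -0.214
step 3: grad = -0.214-4 = -4.214; w = -0.214 - 0.3·(-4.214) = 1.0502
step 4: grad = 1.0502-4 = -2.9498; w = 1.0502 - 0.3·(-2.9498) = 1.93514

1.93514


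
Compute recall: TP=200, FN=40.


Recall = TP/(TP+FN)
= 200/(200+40)
= 200/240 = 83.33%

83.33%


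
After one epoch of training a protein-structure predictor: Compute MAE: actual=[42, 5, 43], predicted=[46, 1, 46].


Absolute errors: |42-46|=4, |5-1|=4, |43-46|=3
Sum = 11
MAE = 11/3 = 11/3

11/3


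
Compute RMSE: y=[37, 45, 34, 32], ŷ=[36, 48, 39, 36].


MSE = 51/4 = 12.75
RMSE = √(51/4) = 3.5707

3.5707


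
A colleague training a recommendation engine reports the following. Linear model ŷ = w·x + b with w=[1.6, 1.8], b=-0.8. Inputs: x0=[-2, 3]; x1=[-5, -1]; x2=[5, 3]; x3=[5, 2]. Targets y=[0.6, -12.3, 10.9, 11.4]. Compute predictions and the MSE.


ŷ0 = (1.6)·(-2) + (1.8)·(3) - 0.8 = 1.4
ŷ1 = (1.6)·(-5) + (1.8)·(-1) - 0.8 = -10.6
ŷ2 = (1.6)·(5) + (1.8)·(3) - 0.8 = 12.6
ŷ3 = (1.6)·(5) + (1.8)·(2) - 0.8 = 10.8
errors² = [0.64, 2.89, 2.89, 0.36]
MSE = 6.7800/4 = 1.695

1.695


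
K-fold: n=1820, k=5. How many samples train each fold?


Fold size = 1820/5 = 364
Training per fold = 1820 - 364 = 1456

1456


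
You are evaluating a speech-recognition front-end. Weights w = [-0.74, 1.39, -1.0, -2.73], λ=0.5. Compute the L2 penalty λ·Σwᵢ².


‖w‖₂² = (-0.74)² + (1.39)² + (-1.0)² + (-2.73)²
     = 0.5476 + 1.9321 + 1 + 7.4529
     = 10.9326
λ·‖w‖₂² = 0.5·10.9326 = 5.4663

5.4663


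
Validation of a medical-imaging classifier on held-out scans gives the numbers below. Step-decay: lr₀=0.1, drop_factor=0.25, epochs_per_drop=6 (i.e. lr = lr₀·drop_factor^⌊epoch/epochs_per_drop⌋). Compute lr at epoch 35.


n_drops = ⌊35/6⌋ = 5
lr = 0.1·0.25^5 = 0.1·0.0009765625 = 0.00009765625

0.00009765625


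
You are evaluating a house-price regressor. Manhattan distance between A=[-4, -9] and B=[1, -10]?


d = |-4-1| + |-9+ 10|
  = 5 + 1
  = 6

6


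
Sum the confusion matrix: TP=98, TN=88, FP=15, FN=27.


Total = TP + TN + FP + FN
= 98 + 88 + 15 + 27
= 228
(Predicted positive: 113, predicted negative: 115)

228


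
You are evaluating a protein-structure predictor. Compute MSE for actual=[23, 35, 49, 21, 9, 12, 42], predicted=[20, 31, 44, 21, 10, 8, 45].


Squared errors: (23-20)²=9, (35-31)²=16, (49-44)²=25, (21-21)²=0, (9-10)²=1, (12-8)²=16, (42-45)²=9
Sum = 76
MSE = 76/7 = 76/7

76/7


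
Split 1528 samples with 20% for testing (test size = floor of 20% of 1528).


Test = ⌊1528·20/100⌋ = 305
Train = 1528 - 305 = 1223

Train: 1223, Test: 305


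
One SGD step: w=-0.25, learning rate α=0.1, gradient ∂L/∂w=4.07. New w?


w_new = w - α·∇
= -0.25 - 0.1·4.07
= -0.25 - 0.407
= -0.657

-0.657


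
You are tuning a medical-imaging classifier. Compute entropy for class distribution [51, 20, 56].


Probabilities: [51/127, 20/127, 56/127] ≈ [0.4016, 0.1575, 0.4409]
H = -((51/127)·log₂(51/127) + (20/127)·log₂(20/127) + (56/127)·log₂(56/127))
  = 1.4694 bits

1.4694 bits


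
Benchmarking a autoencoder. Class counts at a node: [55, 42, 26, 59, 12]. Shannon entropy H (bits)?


Probabilities: [55/194, 42/194, 26/194, 59/194, 12/194] ≈ [0.2835, 0.2165, 0.134, 0.3041, 0.0619]
H = -((55/194)·log₂(55/194) + (42/194)·log₂(42/194) + (26/194)·log₂(26/194) + (59/194)·log₂(59/194) + (12/194)·log₂(12/194))
  = 2.1527 bits

2.1527 bits


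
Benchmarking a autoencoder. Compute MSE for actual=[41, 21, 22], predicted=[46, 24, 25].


Squared errors: (41-46)²=25, (21-24)²=9, (22-25)²=9
Sum = 43
MSE = 43/3 = 43/3

43/3


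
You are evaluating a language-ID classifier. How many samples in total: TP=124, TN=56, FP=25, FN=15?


Total = TP + TN + FP + FN
= 124 + 56 + 25 + 15
= 220
(Predicted positive: 149, predicted negative: 71)

220


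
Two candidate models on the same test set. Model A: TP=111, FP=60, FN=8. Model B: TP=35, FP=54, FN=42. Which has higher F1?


Model A: P=111/171=0.6491, R=111/119=0.9328, F1=2PR/(P+R)=2TP/(2TP+FP+FN)=222/290=0.7655
Model B: P=35/89=0.3933, R=35/77=0.4545, F1=2PR/(P+R)=2TP/(2TP+FP+FN)=70/166=0.4217
0.7655 > 0.4217 → Model A

Model A


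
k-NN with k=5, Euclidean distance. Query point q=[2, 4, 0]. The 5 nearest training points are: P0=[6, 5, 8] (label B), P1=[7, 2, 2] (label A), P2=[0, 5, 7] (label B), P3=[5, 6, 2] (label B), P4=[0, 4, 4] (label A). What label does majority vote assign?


d(q,P0) = 9.0  (label B)
d(q,P1) = 5.7446  (label A)
d(q,P2) = 7.3485  (label B)
d(q,P3) = 4.1231  (label B)
d(q,P4) = 4.4721  (label A)
Votes: A=2, B=3
Majority → B

B


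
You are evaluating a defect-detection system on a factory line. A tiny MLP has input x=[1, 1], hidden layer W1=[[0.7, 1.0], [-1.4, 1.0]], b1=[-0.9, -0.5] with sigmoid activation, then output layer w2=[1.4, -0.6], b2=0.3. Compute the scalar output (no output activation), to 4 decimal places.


z1[0] = (0.7)·(1) + (1.0)·(1) - 0.9 = 0.8
z1[1] = (-1.4)·(1) + (1.0)·(1) - 0.5 = -0.9
h = sigmoid(z1) = [0.69, 0.2891]
output = (1.4)·(0.69) + (-0.6)·(0.2891) + 0.3 = 1.0925

1.0925


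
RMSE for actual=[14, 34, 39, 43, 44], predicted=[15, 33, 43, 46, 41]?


MSE = 36/5 = 7.2
RMSE = √(36/5) = 2.6833

2.6833


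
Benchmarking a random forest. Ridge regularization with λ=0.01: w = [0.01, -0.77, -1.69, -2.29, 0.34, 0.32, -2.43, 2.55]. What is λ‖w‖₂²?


‖w‖₂² = (0.01)² + (-0.77)² + (-1.69)² + (-2.29)² + (0.34)² + (0.32)² + (-2.43)² + (2.55)²
     = 0.0001 + 0.5929 + 2.8561 + 5.2441 + 0.1156 + 0.1024 + 5.9049 + 6.5025
     = 21.3186
λ·‖w‖₂² = 0.01·21.3186 = 0.213186

0.213186


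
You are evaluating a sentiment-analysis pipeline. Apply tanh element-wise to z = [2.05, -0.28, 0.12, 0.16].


tanh(2.05) = 0.9674
tanh(-0.28) = -0.2729
tanh(0.12) = 0.1194
tanh(0.16) = 0.1586
result = [0.9674, -0.2729, 0.1194, 0.1586]

[0.9674, -0.2729, 0.1194, 0.1586]


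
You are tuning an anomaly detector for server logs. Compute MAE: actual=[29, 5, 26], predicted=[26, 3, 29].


Absolute errors: |29-26|=3, |5-3|=2, |26-29|=3
Sum = 8
MAE = 8/3 = 8/3

8/3


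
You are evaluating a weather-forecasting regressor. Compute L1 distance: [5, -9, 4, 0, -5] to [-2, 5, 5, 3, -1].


d = |5+ 2| + |-9-5| + |4-5| + |0-3| + |-5+ 1|
  = 7 + 14 + 1 + 3 + 4
  = 29

29


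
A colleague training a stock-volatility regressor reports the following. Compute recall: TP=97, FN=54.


Recall = TP/(TP+FN)
= 97/(97+54)
= 97/151 = 64.24%

64.24%


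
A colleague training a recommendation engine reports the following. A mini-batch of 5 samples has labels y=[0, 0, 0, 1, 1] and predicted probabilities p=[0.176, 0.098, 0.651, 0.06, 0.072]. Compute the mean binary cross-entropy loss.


L[0] = -ln(1-0.176) = -ln(0.824) = 0.1936
L[1] = -ln(1-0.098) = -ln(0.902) = 0.1031
L[2] = -ln(1-0.651) = -ln(0.349) = 1.0527
L[3] = -ln(0.06) = 2.8134
L[4] = -ln(0.072) = 2.6311
mean = (0.1936 + 0.1031 + 1.0527 + 2.8134 + 2.6311)/5 = 1.3588

1.3588


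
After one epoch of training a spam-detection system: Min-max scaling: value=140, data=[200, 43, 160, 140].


min=43, max=200
(140-43)/(200-43) = 97/157 = 0.6178

0.6178


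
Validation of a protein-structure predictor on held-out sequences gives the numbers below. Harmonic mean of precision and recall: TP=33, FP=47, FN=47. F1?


Precision = 33/80 = 0.4125
Recall = 33/80 = 0.4125
F1 = 2·P·R/(P+R) = 2·TP/(2·TP+FP+FN) = 66/(66+47+47) = 66/160 = 0.4125

0.4125


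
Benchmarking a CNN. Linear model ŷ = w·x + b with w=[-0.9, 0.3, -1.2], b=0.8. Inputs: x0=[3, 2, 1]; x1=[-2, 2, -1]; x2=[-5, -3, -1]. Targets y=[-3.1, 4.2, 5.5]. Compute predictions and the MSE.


ŷ0 = (-0.9)·(3) + (0.3)·(2) + (-1.2)·(1) + 0.8 = -2.5
ŷ1 = (-0.9)·(-2) + (0.3)·(2) + (-1.2)·(-1) + 0.8 = 4.4
ŷ2 = (-0.9)·(-5) + (0.3)·(-3) + (-1.2)·(-1) + 0.8 = 5.6
errors² = [0.36, 0.04, 0.01]
MSE = 0.4100/3 = 0.1367

0.1367


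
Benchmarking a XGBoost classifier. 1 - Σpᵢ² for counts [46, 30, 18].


Probabilities: [46/94, 30/94, 18/94] ≈ [0.4894, 0.3191, 0.1915]
Σpᵢ² = (2116 + 900 + 324)/94² = 3340/8836
Gini = 1 - Σpᵢ² = 1 - 3340/8836 = 0.622

0.622


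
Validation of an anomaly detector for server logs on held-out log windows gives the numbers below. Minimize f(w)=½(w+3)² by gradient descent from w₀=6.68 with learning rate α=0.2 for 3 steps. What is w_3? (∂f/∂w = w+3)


step 1: grad = 6.68+3 = 9.68; w = 6.68 - 0.2·(9.68) = 4.744
step 2: grad = 4.744+3 = 7.744; w = 4.744 - 0.2·(7.744) = 3.1952
step 3: grad = 3.1952+3 = 6.1952; w = 3.1952 - 0.2·(6.1952) = 1.95616

1.95616


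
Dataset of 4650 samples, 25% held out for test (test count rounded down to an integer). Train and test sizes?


Test = ⌊4650·25/100⌋ = 1162
Train = 4650 - 1162 = 3488

Train: 3488, Test: 1162


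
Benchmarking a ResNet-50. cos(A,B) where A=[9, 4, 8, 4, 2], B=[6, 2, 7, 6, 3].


A·B = 9·6 + 4·2 + 8·7 + 4·6 + 2·3 = 148
‖A‖ = √181 = 13.4536, ‖B‖ = √134 = 11.5758
cos = 148/(√181·√134) = 148/√24254 = 0.9503

0.9503


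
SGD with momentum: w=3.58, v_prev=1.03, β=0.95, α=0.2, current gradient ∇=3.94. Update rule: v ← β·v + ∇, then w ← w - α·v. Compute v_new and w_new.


v_new = 0.95·1.03 + 3.94 = 0.9785 + 3.94 = 4.9185
w_new = 3.58 - 0.2·4.9185 = 3.58 - 0.9837 = 2.5963

v_new=4.9185, w_new=2.5963


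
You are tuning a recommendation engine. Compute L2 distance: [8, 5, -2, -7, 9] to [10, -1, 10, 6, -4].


d = √((8-10)² + (5+ 1)² + (-2-10)² + (-7-6)² + (9+ 4)²)
  = √(4 + 36 + 144 + 169 + 169)
  = √522 = 22.8473

22.8473


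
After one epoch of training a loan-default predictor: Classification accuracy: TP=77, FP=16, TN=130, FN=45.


Accuracy = (TP+TN)/(TP+TN+FP+FN)
= (77+130)/(268)
= 207/268 = 77.24%

77.24%


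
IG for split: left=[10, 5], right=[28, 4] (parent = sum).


Parent = [38, 9], H_parent = 0.7046
H_left = 0.9183 (n=15), H_right = 0.5436 (n=32)
H_children = (15/47)·0.9183 + (32/47)·0.5436 = 0.6632
IG = 0.7046 - 0.6632 = 0.0414

0.0414


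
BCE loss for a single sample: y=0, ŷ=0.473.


BCE = -[y·ln(p) + (1-y)·ln(1-p)]
= -0 - 1·ln(1-0.473)
= -ln(0.527) = 0.6406

0.6406


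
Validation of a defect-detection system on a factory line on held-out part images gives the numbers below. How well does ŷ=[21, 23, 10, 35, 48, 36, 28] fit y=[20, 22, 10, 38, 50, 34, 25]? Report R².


ȳ = 28.4286
SS_res = Σ(y-ŷ)² = 28
SS_tot = Σ(y-ȳ)² = 1051.71
R² = 1 - SS_res/SS_tot = 1 - 0.0266 = 0.9734

0.9734


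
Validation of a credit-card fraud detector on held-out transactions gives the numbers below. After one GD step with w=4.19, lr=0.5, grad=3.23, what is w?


w_new = w - α·∇
= 4.19 - 0.5·3.23
= 4.19 - 1.615
= 2.575

2.575


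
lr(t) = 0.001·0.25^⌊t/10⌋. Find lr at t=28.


n_drops = ⌊28/10⌋ = 2
lr = 0.001·0.25^2 = 0.001·0.0625 = 0.0000625

0.0000625


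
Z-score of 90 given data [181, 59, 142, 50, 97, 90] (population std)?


μ = 103.1667, σ = 45.7435
z = (90 - 103.1667)/45.7435 = -0.2878

-0.2878


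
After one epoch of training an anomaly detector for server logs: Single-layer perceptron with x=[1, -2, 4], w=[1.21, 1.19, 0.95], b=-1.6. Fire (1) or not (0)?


z = (1)·(1.21) + (-2)·(1.19) + (4)·(0.95) - 1.6
  = 1.03
step(z) = 1 (z≥0)

1


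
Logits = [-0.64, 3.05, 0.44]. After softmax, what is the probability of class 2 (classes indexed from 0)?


Exponentials: e^-0.64=0.5273, e^3.05=21.1153, e^0.44=1.5527
Sum = 23.1953
Softmax = [0.0227, 0.9103, 0.0669]
p[2] = 1.5527/23.1953 = 0.0669

0.0669


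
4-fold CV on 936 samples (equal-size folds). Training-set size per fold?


Fold size = 936/4 = 234
Training per fold = 936 - 234 = 702

702


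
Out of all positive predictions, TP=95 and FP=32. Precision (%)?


Precision = TP/(TP+FP)
= 95/(95+32)
= 95/127 = 74.8%

74.8%


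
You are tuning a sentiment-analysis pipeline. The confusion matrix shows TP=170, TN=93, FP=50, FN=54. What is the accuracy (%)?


Accuracy = (TP+TN)/(TP+TN+FP+FN)
= (170+93)/(367)
= 263/367 = 71.66%

71.66%


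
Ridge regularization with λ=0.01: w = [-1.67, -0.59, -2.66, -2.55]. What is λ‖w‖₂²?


‖w‖₂² = (-1.67)² + (-0.59)² + (-2.66)² + (-2.55)²
     = 2.7889 + 0.3481 + 7.0756 + 6.5025
     = 16.7151
λ·‖w‖₂² = 0.01·16.7151 = 0.167151

0.167151


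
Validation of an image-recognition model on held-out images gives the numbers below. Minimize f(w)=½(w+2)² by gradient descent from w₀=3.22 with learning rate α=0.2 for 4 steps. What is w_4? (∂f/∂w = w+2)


step 1: grad = 3.22+2 = 5.22; w = 3.22 - 0.2·(5.22) = 2.176
step 2: grad = 2.176+2 = 4.176; w = 2.176 - 0.2·(4.176) = 1.3408
step 3: grad = 1.3408+2 = 3.3408; w = 1.3408 - 0.2·(3.3408) = 0.67264
step 4: grad = 0.67264+2 = 2.67264; w = 0.67264 - 0.2·(2.67264) = 0.138112

0.138112


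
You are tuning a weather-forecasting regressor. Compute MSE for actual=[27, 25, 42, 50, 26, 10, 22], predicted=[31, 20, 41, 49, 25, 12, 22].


Squared errors: (27-31)²=16, (25-20)²=25, (42-41)²=1, (50-49)²=1, (26-25)²=1, (10-12)²=4, (22-22)²=0
Sum = 48
MSE = 48/7 = 48/7

48/7


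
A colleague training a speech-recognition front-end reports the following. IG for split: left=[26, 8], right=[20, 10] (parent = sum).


Parent = [46, 18], H_parent = 0.8571
H_left = 0.7871 (n=34), H_right = 0.9183 (n=30)
H_children = (34/64)·0.7871 + (30/64)·0.9183 = 0.8486
IG = 0.8571 - 0.8486 = 0.0085

0.0085


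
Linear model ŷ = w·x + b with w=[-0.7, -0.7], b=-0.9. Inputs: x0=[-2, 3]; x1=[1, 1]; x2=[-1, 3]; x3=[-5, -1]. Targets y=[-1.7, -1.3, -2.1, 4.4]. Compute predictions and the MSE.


ŷ0 = (-0.7)·(-2) + (-0.7)·(3) - 0.9 = -1.6
ŷ1 = (-0.7)·(1) + (-0.7)·(1) - 0.9 = -2.3
ŷ2 = (-0.7)·(-1) + (-0.7)·(3) - 0.9 = -2.3
ŷ3 = (-0.7)·(-5) + (-0.7)·(-1) - 0.9 = 3.3
errors² = [0.01, 1.0, 0.04, 1.21]
MSE = 2.2600/4 = 0.565

0.565


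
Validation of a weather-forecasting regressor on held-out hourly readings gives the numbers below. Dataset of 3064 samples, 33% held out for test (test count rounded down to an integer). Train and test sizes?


Test = ⌊3064·33/100⌋ = 1011
Train = 3064 - 1011 = 2053

Train: 2053, Test: 1011


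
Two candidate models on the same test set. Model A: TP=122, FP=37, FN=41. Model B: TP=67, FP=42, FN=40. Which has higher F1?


Model A: P=122/159=0.7673, R=122/163=0.7485, F1=2PR/(P+R)=2TP/(2TP+FP+FN)=244/322=0.7578
Model B: P=67/109=0.6147, R=67/107=0.6262, F1=2PR/(P+R)=2TP/(2TP+FP+FN)=134/216=0.6204
0.7578 > 0.6204 → Model A

Model A


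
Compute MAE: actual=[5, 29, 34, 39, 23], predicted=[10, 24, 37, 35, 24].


Absolute errors: |5-10|=5, |29-24|=5, |34-37|=3, |39-35|=4, |23-24|=1
Sum = 18
MAE = 18/5 = 18/5

18/5


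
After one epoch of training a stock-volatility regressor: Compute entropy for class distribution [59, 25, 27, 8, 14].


Probabilities: [59/133, 25/133, 27/133, 8/133, 14/133] ≈ [0.4436, 0.188, 0.203, 0.0602, 0.1053]
H = -((59/133)·log₂(59/133) + (25/133)·log₂(25/133) + (27/133)·log₂(27/133) + (8/133)·log₂(8/133) + (14/133)·log₂(14/133))
  = 2.0263 bits

2.0263 bits


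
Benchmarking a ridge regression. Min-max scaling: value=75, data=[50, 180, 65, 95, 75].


min=50, max=180
(75-50)/(180-50) = 25/130 = 0.1923

0.1923


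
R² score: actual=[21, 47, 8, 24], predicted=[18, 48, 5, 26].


ȳ = 25
SS_res = Σ(y-ŷ)² = 23
SS_tot = Σ(y-ȳ)² = 790
R² = 1 - SS_res/SS_tot = 1 - 0.0291 = 0.9709

0.9709


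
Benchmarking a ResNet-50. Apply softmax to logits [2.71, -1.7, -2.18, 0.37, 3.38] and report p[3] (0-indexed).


Exponentials: e^2.71=15.0293, e^-1.7=0.1827, e^-2.18=0.113, e^0.37=1.4477, e^3.38=29.3708
Sum = 46.1435
Softmax = [0.3257, 0.004, 0.0024, 0.0314, 0.6365]
p[3] = 1.4477/46.1435 = 0.0314

0.0314


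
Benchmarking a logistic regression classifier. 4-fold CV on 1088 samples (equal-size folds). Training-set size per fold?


Fold size = 1088/4 = 272
Training per fold = 1088 - 272 = 816

816


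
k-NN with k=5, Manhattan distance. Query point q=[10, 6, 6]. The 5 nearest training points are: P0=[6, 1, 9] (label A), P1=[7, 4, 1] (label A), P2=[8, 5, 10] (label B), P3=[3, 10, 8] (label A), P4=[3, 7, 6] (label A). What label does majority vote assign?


d(q,P0) = 12  (label A)
d(q,P1) = 10  (label A)
d(q,P2) = 7  (label B)
d(q,P3) = 13  (label A)
d(q,P4) = 8  (label A)
Votes: A=4, B=1
Majority → A

A


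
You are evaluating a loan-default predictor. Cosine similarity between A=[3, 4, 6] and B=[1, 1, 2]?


A·B = 3·1 + 4·1 + 6·2 = 19
‖A‖ = √61 = 7.8102, ‖B‖ = √6 = 2.4495
cos = 19/(√61·√6) = 19/√366 = 0.9931

0.9931


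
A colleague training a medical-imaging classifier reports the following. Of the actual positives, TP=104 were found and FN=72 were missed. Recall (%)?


Recall = TP/(TP+FN)
= 104/(104+72)
= 104/176 = 59.09%

59.09%


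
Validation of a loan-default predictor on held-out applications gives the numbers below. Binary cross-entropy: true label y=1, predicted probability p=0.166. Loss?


BCE = -[y·ln(p) + (1-y)·ln(1-p)]
= -1·ln(0.166) - 0
= -ln(0.166) = 1.7958

1.7958


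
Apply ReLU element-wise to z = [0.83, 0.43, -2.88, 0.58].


ReLU(0.83) = max(0, 0.83) = 0.83
ReLU(0.43) = max(0, 0.43) = 0.43
ReLU(-2.88) = max(0, -2.88) = 0.0
ReLU(0.58) = max(0, 0.58) = 0.58
result = [0.83, 0.43, 0.0, 0.58]

[0.83, 0.43, 0.0, 0.58]


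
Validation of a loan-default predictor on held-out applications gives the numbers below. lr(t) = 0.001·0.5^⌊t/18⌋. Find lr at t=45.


n_drops = ⌊45/18⌋ = 2
lr = 0.001·0.5^2 = 0.001·0.25 = 0.00025

0.00025


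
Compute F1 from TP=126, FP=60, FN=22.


Precision = 126/186 = 0.6774
Recall = 126/148 = 0.8514
F1 = 2·P·R/(P+R) = 2·TP/(2·TP+FP+FN) = 252/(252+60+22) = 252/334 = 0.7545

0.7545


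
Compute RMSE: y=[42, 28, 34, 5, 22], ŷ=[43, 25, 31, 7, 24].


MSE = 27/5 = 5.4
RMSE = √(27/5) = 2.3238

2.3238


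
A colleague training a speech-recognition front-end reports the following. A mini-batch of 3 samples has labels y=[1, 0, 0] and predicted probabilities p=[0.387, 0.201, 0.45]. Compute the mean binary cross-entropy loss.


L[0] = -ln(0.387) = 0.9493
L[1] = -ln(1-0.201) = -ln(0.799) = 0.2244
L[2] = -ln(1-0.45) = -ln(0.55) = 0.5978
mean = (0.9493 + 0.2244 + 0.5978)/3 = 0.5905

0.5905


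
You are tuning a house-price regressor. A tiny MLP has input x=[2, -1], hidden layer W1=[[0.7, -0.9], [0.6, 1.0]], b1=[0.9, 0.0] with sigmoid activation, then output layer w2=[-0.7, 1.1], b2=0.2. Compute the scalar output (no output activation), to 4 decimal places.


z1[0] = (0.7)·(2) + (-0.9)·(-1) + 0.9 = 3.2
z1[1] = (0.6)·(2) + (1.0)·(-1) + 0.0 = 0.2
h = sigmoid(z1) = [0.9608, 0.5498]
output = (-0.7)·(0.9608) + (1.1)·(0.5498) + 0.2 = 0.1322

0.1322


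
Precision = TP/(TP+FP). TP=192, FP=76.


Precision = TP/(TP+FP)
= 192/(192+76)
= 192/268 = 71.64%

71.64%


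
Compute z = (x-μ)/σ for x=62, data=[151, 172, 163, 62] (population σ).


μ = 137, σ = 43.9375
z = (62 - 137)/43.9375 = -1.707

-1.707


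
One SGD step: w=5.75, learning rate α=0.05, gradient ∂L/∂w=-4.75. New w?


w_new = w - α·∇
= 5.75 - 0.05·-4.75
= 5.75 + 0.2375
= 5.9875

5.9875


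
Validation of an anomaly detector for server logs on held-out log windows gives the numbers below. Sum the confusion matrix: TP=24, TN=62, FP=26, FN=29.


Total = TP + TN + FP + FN
= 24 + 62 + 26 + 29
= 141
(Predicted positive: 50, predicted negative: 91)

141


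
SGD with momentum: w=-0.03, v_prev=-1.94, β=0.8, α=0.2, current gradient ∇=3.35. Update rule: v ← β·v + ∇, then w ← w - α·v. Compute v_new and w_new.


v_new = 0.8·-1.94 + 3.35 = -1.552 + 3.35 = 1.798
w_new = -0.03 - 0.2·1.798 = -0.03 - 0.3596 = -0.3896

v_new=1.798, w_new=-0.3896


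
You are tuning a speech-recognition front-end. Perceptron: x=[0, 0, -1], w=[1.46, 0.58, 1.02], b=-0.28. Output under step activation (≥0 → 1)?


z = (0)·(1.46) + (0)·(0.58) + (-1)·(1.02) - 0.28
  = -1.3
step(z) = 0 (z<0)

0


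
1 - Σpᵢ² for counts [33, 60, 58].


Probabilities: [33/151, 60/151, 58/151] ≈ [0.2185, 0.3974, 0.3841]
Σpᵢ² = (1089 + 3600 + 3364)/151² = 8053/22801
Gini = 1 - Σpᵢ² = 1 - 8053/22801 = 0.6468

0.6468


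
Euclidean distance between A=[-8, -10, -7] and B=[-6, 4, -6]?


d = √((-8+ 6)² + (-10-4)² + (-7+ 6)²)
  = √(4 + 196 + 1)
  = √201 = 14.1774

14.1774


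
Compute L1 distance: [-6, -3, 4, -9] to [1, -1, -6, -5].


d = |-6-1| + |-3+ 1| + |4+ 6| + |-9+ 5|
  = 7 + 2 + 10 + 4
  = 23

23


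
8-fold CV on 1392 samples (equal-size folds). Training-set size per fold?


Fold size = 1392/8 = 174
Training per fold = 1392 - 174 = 1218

1218


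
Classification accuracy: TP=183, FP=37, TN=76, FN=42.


Accuracy = (TP+TN)/(TP+TN+FP+FN)
= (183+76)/(338)
= 259/338 = 76.63%

76.63%


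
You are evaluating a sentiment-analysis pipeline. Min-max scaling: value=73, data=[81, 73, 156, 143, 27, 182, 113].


min=27, max=182
(73-27)/(182-27) = 46/155 = 0.2968

0.2968


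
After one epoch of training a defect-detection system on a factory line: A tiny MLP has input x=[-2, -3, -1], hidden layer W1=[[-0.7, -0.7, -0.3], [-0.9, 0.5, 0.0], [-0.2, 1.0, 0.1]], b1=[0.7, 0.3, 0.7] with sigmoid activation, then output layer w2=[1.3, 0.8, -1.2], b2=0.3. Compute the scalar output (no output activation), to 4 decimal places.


z1[0] = (-0.7)·(-2) + (-0.7)·(-3) + (-0.3)·(-1) + 0.7 = 4.5
z1[1] = (-0.9)·(-2) + (0.5)·(-3) + (0.0)·(-1) + 0.3 = 0.6
z1[2] = (-0.2)·(-2) + (1.0)·(-3) + (0.1)·(-1) + 0.7 = -2.0
h = sigmoid(z1) = [0.989, 0.6457, 0.1192]
output = (1.3)·(0.989) + (0.8)·(0.6457) + (-1.2)·(0.1192) + 0.3 = 1.9592

1.9592


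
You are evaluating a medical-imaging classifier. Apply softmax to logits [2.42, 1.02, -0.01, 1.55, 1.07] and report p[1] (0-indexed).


Exponentials: e^2.42=11.2459, e^1.02=2.7732, e^-0.01=0.99, e^1.55=4.7115, e^1.07=2.9154
Sum = 22.636
Softmax = [0.4968, 0.1225, 0.0437, 0.2081, 0.1288]
p[1] = 2.7732/22.636 = 0.1225

0.1225


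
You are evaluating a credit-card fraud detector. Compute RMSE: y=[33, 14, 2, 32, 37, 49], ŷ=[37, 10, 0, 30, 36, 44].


MSE = 66/6 = 11
RMSE = √(66/6) = 3.3166

3.3166


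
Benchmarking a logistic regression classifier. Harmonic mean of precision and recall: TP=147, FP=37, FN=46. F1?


Precision = 147/184 = 0.7989
Recall = 147/193 = 0.7617
F1 = 2·P·R/(P+R) = 2·TP/(2·TP+FP+FN) = 294/(294+37+46) = 294/377 = 0.7798

0.7798


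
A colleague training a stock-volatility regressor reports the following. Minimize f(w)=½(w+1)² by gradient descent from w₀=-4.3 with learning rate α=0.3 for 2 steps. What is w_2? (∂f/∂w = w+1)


step 1: grad = -4.3+1 = -3.3; w = -4.3 - 0.3·(-3.3) = -3.31
step 2: grad = -3.31+1 = -2.31; w = -3.31 - 0.3·(-2.31) = -2.617

-2.617


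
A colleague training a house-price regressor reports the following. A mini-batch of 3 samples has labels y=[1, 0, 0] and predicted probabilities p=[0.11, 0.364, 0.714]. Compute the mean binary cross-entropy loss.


L[0] = -ln(0.11) = 2.2073
L[1] = -ln(1-0.364) = -ln(0.636) = 0.4526
L[2] = -ln(1-0.714) = -ln(0.286) = 1.2518
mean = (2.2073 + 0.4526 + 1.2518)/3 = 1.3039

1.3039


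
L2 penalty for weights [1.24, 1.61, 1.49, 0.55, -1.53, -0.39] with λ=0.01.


‖w‖₂² = (1.24)² + (1.61)² + (1.49)² + (0.55)² + (-1.53)² + (-0.39)²
     = 1.5376 + 2.5921 + 2.2201 + 0.3025 + 2.3409 + 0.1521
     = 9.1453
λ·‖w‖₂² = 0.01·9.1453 = 0.091453

0.091453


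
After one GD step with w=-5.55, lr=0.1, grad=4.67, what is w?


w_new = w - α·∇
= -5.55 - 0.1·4.67
= -5.55 - 0.467
= -6.017

-6.017


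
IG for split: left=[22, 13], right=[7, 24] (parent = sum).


Parent = [29, 37], H_parent = 0.9894
H_left = 0.9518 (n=35), H_right = 0.7706 (n=31)
H_children = (35/66)·0.9518 + (31/66)·0.7706 = 0.8667
IG = 0.9894 - 0.8667 = 0.1227

0.1227


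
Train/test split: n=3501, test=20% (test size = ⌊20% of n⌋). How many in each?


Test = ⌊3501·20/100⌋ = 700
Train = 3501 - 700 = 2801

Train: 2801, Test: 700


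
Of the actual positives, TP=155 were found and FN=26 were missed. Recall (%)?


Recall = TP/(TP+FN)
= 155/(155+26)
= 155/181 = 85.64%

85.64%


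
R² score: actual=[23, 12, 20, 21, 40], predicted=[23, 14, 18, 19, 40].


ȳ = 23.2
SS_res = Σ(y-ŷ)² = 12
SS_tot = Σ(y-ȳ)² = 422.8
R² = 1 - SS_res/SS_tot = 1 - 0.0284 = 0.9716

0.9716


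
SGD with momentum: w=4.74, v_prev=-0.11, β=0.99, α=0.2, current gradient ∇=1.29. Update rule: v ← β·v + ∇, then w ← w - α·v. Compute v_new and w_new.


v_new = 0.99·-0.11 + 1.29 = -0.1089 + 1.29 = 1.1811
w_new = 4.74 - 0.2·1.1811 = 4.74 - 0.23622 = 4.50378

v_new=1.1811, w_new=4.50378


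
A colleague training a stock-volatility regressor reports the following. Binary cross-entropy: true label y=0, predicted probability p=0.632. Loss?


BCE = -[y·ln(p) + (1-y)·ln(1-p)]
= -0 - 1·ln(1-0.632)
= -ln(0.368) = 0.9997

0.9997


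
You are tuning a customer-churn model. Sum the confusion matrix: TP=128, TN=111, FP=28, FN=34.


Total = TP + TN + FP + FN
= 128 + 111 + 28 + 34
= 301
(Predicted positive: 156, predicted negative: 145)

301
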